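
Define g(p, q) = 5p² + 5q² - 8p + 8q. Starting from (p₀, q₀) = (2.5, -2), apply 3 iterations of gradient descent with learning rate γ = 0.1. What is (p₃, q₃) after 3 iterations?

∇g = (10p - 8, 10q + 8)
Step 1: at (2.5, -2), ∇g = (17, -12) → (2.5, -2) − 0.1·(17, -12) = (0.8, -0.8)
Step 2: at (0.8, -0.8), ∇g = (0, 0) → (0.8, -0.8) − 0.1·(0, 0) = (0.8, -0.8)
Step 3: at (0.8, -0.8), ∇g = (0, 0) → (0.8, -0.8) − 0.1·(0, 0) = (0.8, -0.8)

(0.8, -0.8)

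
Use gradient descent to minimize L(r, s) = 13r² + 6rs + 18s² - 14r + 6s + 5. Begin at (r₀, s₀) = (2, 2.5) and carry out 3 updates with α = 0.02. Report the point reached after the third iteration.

∇L = (26r + 6s - 14, 6r + 36s + 6)
Step 1: at (2, 2.5), ∇L = (53, 108) → (2, 2.5) − 0.02·(53, 108) = (0.94, 0.34)
Step 2: at (0.94, 0.34), ∇L = (12.48, 23.88) → (0.94, 0.34) − 0.02·(12.48, 23.88) = (0.6904, -0.1376)
Step 3: at (0.6904, -0.1376), ∇L = (3.1248, 5.1888) → (0.6904, -0.1376) − 0.02·(3.1248, 5.1888) = (0.627904, -0.241376)

(0.627904, -0.241376)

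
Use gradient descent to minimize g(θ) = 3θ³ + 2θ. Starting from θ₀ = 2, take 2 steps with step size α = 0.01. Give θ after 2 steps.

1.363804

g′(θ) = 9θ² + 2
Step 1: g′(2) = 38; θ₁ = 2 − 0.01·38 = 1.62
Step 2: g′(1.62) = 25.6196; θ₂ = 1.62 − 0.01·25.6196 = 1.363804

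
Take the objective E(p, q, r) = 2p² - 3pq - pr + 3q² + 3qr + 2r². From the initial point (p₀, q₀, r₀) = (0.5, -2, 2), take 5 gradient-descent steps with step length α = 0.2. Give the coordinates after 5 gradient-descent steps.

∇E = (4p - 3q - r, -3p + 6q + 3r, -p + 3q + 4r)
(p₁, q₁, r₁) = (0.5, -2, 2) − 0.2·(6, -7.5, 1.5) = (-0.7, -0.5, 1.7)
(p₂, q₂, r₂) = (-0.7, -0.5, 1.7) − 0.2·(-3, 4.2, 6) = (-0.1, -1.34, 0.5)
(p₃, q₃, r₃) = (-0.1, -1.34, 0.5) − 0.2·(3.12, -6.24, -1.92) = (-0.724, -0.092, 0.884)
(p₄, q₄, r₄) = (-0.724, -0.092, 0.884) − 0.2·(-3.504, 4.272, 3.984) = (-0.0232, -0.9464, 0.0872)
(p₅, q₅, r₅) = (-0.0232, -0.9464, 0.0872) − 0.2·(2.6592, -5.3472, -2.4672) = (-0.55504, 0.12304, 0.58064)

(-0.55504, 0.12304, 0.58064)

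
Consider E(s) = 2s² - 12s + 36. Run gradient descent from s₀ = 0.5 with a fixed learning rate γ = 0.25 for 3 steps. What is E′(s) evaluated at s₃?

E′(s) = 4s - 12
Step 1: E′(0.5) = -10; s₁ = 0.5 − 0.25·(-10) = 3
Step 2: E′(3) = 0; s₂ = 3 − 0.25·0 = 3
Step 3: E′(3) = 0; s₃ = 3 − 0.25·0 = 3
E′(s) at (3) = 0

0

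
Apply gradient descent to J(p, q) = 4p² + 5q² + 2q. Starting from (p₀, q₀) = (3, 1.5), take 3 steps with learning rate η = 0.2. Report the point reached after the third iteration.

(-0.648, -1.9)

∇J = (8p, 10q + 2)
Step 1: at (3, 1.5), ∇J = (24, 17) → (3, 1.5) − 0.2·(24, 17) = (-1.8, -1.9)
Step 2: at (-1.8, -1.9), ∇J = (-14.4, -17) → (-1.8, -1.9) − 0.2·(-14.4, -17) = (1.08, 1.5)
Step 3: at (1.08, 1.5), ∇J = (8.64, 17) → (1.08, 1.5) − 0.2·(8.64, 17) = (-0.648, -1.9)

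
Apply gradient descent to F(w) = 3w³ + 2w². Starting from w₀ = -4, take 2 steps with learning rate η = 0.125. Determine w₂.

-460

F′(w) = 9w² + 4w
w₁ = -4 − 0.125·128 = -20
w₂ = -20 − 0.125·3520 = -460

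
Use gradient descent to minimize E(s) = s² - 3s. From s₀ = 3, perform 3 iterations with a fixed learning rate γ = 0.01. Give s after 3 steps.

2.911788

E′(s) = 2s - 3
s₁ = 3 − 0.01·3 = 2.97
s₂ = 2.97 − 0.01·2.94 = 2.9406
s₃ = 2.9406 − 0.01·2.8812 = 2.911788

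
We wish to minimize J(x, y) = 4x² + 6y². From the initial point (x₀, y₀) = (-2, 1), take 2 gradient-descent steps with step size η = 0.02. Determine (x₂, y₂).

∇J = (8x, 12y)
Step 1: at (-2, 1), ∇J = (-16, 12) → (-2, 1) − 0.02·(-16, 12) = (-1.68, 0.76)
Step 2: at (-1.68, 0.76), ∇J = (-13.44, 9.12) → (-1.68, 0.76) − 0.02·(-13.44, 9.12) = (-1.4112, 0.5776)

(-1.4112, 0.5776)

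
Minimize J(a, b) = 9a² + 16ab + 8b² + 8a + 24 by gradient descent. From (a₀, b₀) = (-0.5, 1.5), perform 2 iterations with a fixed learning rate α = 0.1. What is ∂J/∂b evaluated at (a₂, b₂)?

∇J = (18a + 16b + 8, 16a + 16b)
Step 1: at (-0.5, 1.5), ∇J = (23, 16) → (-0.5, 1.5) − 0.1·(23, 16) = (-2.8, -0.1)
Step 2: at (-2.8, -0.1), ∇J = (-44, -46.4) → (-2.8, -0.1) − 0.1·(-44, -46.4) = (1.6, 4.54)
∂J/∂b at (1.6, 4.54) = 98.24

98.24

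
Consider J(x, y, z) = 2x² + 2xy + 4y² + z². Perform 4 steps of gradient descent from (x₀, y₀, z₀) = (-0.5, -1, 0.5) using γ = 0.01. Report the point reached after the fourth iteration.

∇J = (4x + 2y, 2x + 8y, 2z)
(x₁, y₁, z₁) = (-0.5, -1, 0.5) − 0.01·(-4, -9, 1) = (-0.46, -0.91, 0.49)
(x₂, y₂, z₂) = (-0.46, -0.91, 0.49) − 0.01·(-3.66, -8.2, 0.98) = (-0.4234, -0.828, 0.4802)
(x₃, y₃, z₃) = (-0.4234, -0.828, 0.4802) − 0.01·(-3.3496, -7.4708, 0.9604) = (-0.389904, -0.753292, 0.470596)
(x₄, y₄, z₄) = (-0.389904, -0.753292, 0.470596) − 0.01·(-3.0662, -6.806144, 0.941192) = (-0.359242, -0.68523056, 0.46118408)

(-0.359242, -0.68523056, 0.46118408)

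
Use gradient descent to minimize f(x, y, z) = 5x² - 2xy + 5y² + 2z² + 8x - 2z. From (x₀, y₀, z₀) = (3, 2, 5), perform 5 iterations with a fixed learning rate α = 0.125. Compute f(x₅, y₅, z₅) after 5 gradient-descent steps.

-3.78564453125

∇f = (10x - 2y + 8, -2x + 10y, 4z - 2)
Step 1: at (3, 2, 5), ∇f = (34, 14, 18) → (3, 2, 5) − 0.125·(34, 14, 18) = (-1.25, 0.25, 2.75)
Step 2: at (-1.25, 0.25, 2.75), ∇f = (-5, 5, 9) → (-1.25, 0.25, 2.75) − 0.125·(-5, 5, 9) = (-0.625, -0.375, 1.625)
Step 3: at (-0.625, -0.375, 1.625), ∇f = (2.5, -2.5, 4.5) → (-0.625, -0.375, 1.625) − 0.125·(2.5, -2.5, 4.5) = (-0.9375, -0.0625, 1.0625)
Step 4: at (-0.9375, -0.0625, 1.0625), ∇f = (-1.25, 1.25, 2.25) → (-0.9375, -0.0625, 1.0625) − 0.125·(-1.25, 1.25, 2.25) = (-0.78125, -0.21875, 0.78125)
Step 5: at (-0.78125, -0.21875, 0.78125), ∇f = (0.625, -0.625, 1.125) → (-0.78125, -0.21875, 0.78125) − 0.125·(0.625, -0.625, 1.125) = (-0.859375, -0.140625, 0.640625)
f(-0.859375, -0.140625, 0.640625) = -3.78564453125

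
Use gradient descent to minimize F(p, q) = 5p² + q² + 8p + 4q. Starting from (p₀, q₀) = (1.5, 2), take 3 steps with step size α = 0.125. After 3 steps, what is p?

∇F = (10p + 8, 2q + 4)
Step 1: at (1.5, 2), ∇F = (23, 8) → (1.5, 2) − 0.125·(23, 8) = (-1.375, 1)
Step 2: at (-1.375, 1), ∇F = (-5.75, 6) → (-1.375, 1) − 0.125·(-5.75, 6) = (-0.65625, 0.25)
Step 3: at (-0.65625, 0.25), ∇F = (1.4375, 4.5) → (-0.65625, 0.25) − 0.125·(1.4375, 4.5) = (-0.8359375, -0.3125)
p = -0.8359375

-0.8359375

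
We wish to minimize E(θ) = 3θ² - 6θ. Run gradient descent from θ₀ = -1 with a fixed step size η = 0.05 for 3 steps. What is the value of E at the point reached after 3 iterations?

E′(θ) = 6θ - 6
Step 1: E′(-1) = -12; θ₁ = -1 − 0.05·(-12) = -0.4
Step 2: E′(-0.4) = -8.4; θ₂ = -0.4 − 0.05·(-8.4) = 0.02
Step 3: E′(0.02) = -5.88; θ₃ = 0.02 − 0.05·(-5.88) = 0.314
E(0.314) = -1.588212

-1.588212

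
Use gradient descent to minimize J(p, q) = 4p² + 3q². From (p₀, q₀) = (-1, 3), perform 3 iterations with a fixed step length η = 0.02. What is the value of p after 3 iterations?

∇J = (8p, 6q)
Step 1: at (-1, 3), ∇J = (-8, 18) → (-1, 3) − 0.02·(-8, 18) = (-0.84, 2.64)
Step 2: at (-0.84, 2.64), ∇J = (-6.72, 15.84) → (-0.84, 2.64) − 0.02·(-6.72, 15.84) = (-0.7056, 2.3232)
Step 3: at (-0.7056, 2.3232), ∇J = (-5.6448, 13.9392) → (-0.7056, 2.3232) − 0.02·(-5.6448, 13.9392) = (-0.592704, 2.044416)
p = -0.592704

-0.592704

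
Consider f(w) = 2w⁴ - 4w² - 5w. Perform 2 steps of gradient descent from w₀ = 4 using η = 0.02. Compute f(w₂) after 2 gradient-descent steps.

f′(w) = 8w³ - 8w - 5
Step 1: f′(4) = 475; w₁ = 4 − 0.02·475 = -5.5
Step 2: f′(-5.5) = -1292; w₂ = -5.5 − 0.02·(-1292) = 20.34
f(20.34) = 340564.63296672

340564.63296672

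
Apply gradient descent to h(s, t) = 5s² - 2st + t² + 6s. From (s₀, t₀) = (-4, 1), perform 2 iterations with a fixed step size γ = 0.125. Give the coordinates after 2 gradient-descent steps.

(-0.9375, -0.0625)

∇h = (10s - 2t + 6, -2s + 2t)
Step 1: at (-4, 1), ∇h = (-36, 10) → (-4, 1) − 0.125·(-36, 10) = (0.5, -0.25)
Step 2: at (0.5, -0.25), ∇h = (11.5, -1.5) → (0.5, -0.25) − 0.125·(11.5, -1.5) = (-0.9375, -0.0625)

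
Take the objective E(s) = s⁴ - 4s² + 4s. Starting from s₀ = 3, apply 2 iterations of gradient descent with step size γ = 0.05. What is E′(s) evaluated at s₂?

0.159121932288

E′(s) = 4s³ - 8s + 4
Step 1: E′(3) = 88; s₁ = 3 − 0.05·88 = -1.4
Step 2: E′(-1.4) = 4.224; s₂ = -1.4 − 0.05·4.224 = -1.6112
E′(s) at (-1.6112) = 0.159121932288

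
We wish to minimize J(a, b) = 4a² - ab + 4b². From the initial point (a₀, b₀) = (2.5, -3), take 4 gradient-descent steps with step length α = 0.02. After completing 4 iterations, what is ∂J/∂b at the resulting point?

-12.14727784

∇J = (8a - b, -a + 8b)
(a₁, b₁) = (2.5, -3) − 0.02·(23, -26.5) = (2.04, -2.47)
(a₂, b₂) = (2.04, -2.47) − 0.02·(18.79, -21.8) = (1.6642, -2.034)
(a₃, b₃) = (1.6642, -2.034) − 0.02·(15.3476, -17.9362) = (1.357248, -1.675276)
(a₄, b₄) = (1.357248, -1.675276) − 0.02·(12.53326, -14.759456) = (1.1065828, -1.38008688)
∂J/∂b at (1.1065828, -1.38008688) = -12.14727784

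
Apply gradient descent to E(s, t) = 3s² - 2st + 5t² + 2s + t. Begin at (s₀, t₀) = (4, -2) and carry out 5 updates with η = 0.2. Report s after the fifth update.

-3.16352

∇E = (6s - 2t + 2, -2s + 10t + 1)
(s₁, t₁) = (4, -2) − 0.2·(30, -27) = (-2, 3.4)
(s₂, t₂) = (-2, 3.4) − 0.2·(-16.8, 39) = (1.36, -4.4)
(s₃, t₃) = (1.36, -4.4) − 0.2·(18.96, -45.72) = (-2.432, 4.744)
(s₄, t₄) = (-2.432, 4.744) − 0.2·(-22.08, 53.304) = (1.984, -5.9168)
(s₅, t₅) = (1.984, -5.9168) − 0.2·(25.7376, -62.136) = (-3.16352, 6.5104)
s = -3.16352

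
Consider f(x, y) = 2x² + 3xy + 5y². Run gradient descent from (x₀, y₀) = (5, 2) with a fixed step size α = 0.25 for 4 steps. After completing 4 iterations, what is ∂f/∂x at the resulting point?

∇f = (4x + 3y, 3x + 10y)
Step 1: at (5, 2), ∇f = (26, 35) → (5, 2) − 0.25·(26, 35) = (-1.5, -6.75)
Step 2: at (-1.5, -6.75), ∇f = (-26.25, -72) → (-1.5, -6.75) − 0.25·(-26.25, -72) = (5.0625, 11.25)
Step 3: at (5.0625, 11.25), ∇f = (54, 127.6875) → (5.0625, 11.25) − 0.25·(54, 127.6875) = (-8.4375, -20.671875)
Step 4: at (-8.4375, -20.671875), ∇f = (-95.765625, -232.03125) → (-8.4375, -20.671875) − 0.25·(-95.765625, -232.03125) = (15.50390625, 37.3359375)
∂f/∂x at (15.50390625, 37.3359375) = 174.0234375

174.0234375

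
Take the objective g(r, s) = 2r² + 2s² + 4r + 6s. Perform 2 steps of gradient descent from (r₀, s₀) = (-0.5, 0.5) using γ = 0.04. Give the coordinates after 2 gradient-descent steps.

(-0.6472, -0.0888)

∇g = (4r + 4, 4s + 6)
(r₁, s₁) = (-0.5, 0.5) − 0.04·(2, 8) = (-0.58, 0.18)
(r₂, s₂) = (-0.58, 0.18) − 0.04·(1.68, 6.72) = (-0.6472, -0.0888)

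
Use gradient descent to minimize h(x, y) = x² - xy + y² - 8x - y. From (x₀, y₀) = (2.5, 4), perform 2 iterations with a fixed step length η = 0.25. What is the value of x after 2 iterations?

4.84375

∇h = (2x - y - 8, -x + 2y - 1)
Step 1: at (2.5, 4), ∇h = (-7, 4.5) → (2.5, 4) − 0.25·(-7, 4.5) = (4.25, 2.875)
Step 2: at (4.25, 2.875), ∇h = (-2.375, 0.5) → (4.25, 2.875) − 0.25·(-2.375, 0.5) = (4.84375, 2.75)
x = 4.84375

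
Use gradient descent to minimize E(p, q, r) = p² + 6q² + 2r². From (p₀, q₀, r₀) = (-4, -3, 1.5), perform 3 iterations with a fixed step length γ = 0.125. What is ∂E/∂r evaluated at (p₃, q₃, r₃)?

∇E = (2p, 12q, 4r)
Step 1: at (-4, -3, 1.5), ∇E = (-8, -36, 6) → (-4, -3, 1.5) − 0.125·(-8, -36, 6) = (-3, 1.5, 0.75)
Step 2: at (-3, 1.5, 0.75), ∇E = (-6, 18, 3) → (-3, 1.5, 0.75) − 0.125·(-6, 18, 3) = (-2.25, -0.75, 0.375)
Step 3: at (-2.25, -0.75, 0.375), ∇E = (-4.5, -9, 1.5) → (-2.25, -0.75, 0.375) − 0.125·(-4.5, -9, 1.5) = (-1.6875, 0.375, 0.1875)
∂E/∂r at (-1.6875, 0.375, 0.1875) = 0.75

0.75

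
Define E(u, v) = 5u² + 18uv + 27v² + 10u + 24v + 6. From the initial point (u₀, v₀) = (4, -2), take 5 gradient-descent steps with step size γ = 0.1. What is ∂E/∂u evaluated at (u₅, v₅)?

∇E = (10u + 18v + 10, 18u + 54v + 24)
Step 1: at (4, -2), ∇E = (14, -12) → (4, -2) − 0.1·(14, -12) = (2.6, -0.8)
Step 2: at (2.6, -0.8), ∇E = (21.6, 27.6) → (2.6, -0.8) − 0.1·(21.6, 27.6) = (0.44, -3.56)
Step 3: at (0.44, -3.56), ∇E = (-49.68, -160.32) → (0.44, -3.56) − 0.1·(-49.68, -160.32) = (5.408, 12.472)
Step 4: at (5.408, 12.472), ∇E = (288.576, 794.832) → (5.408, 12.472) − 0.1·(288.576, 794.832) = (-23.4496, -67.0112)
Step 5: at (-23.4496, -67.0112), ∇E = (-1430.6976, -4016.6976) → (-23.4496, -67.0112) − 0.1·(-1430.6976, -4016.6976) = (119.62016, 334.65856)
∂E/∂u at (119.62016, 334.65856) = 7230.05568

7230.05568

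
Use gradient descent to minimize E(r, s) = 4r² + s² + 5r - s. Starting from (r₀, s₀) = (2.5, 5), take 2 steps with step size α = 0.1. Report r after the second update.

-0.5

∇E = (8r + 5, 2s - 1)
(r₁, s₁) = (2.5, 5) − 0.1·(25, 9) = (0, 4.1)
(r₂, s₂) = (0, 4.1) − 0.1·(5, 7.2) = (-0.5, 3.38)
r = -0.5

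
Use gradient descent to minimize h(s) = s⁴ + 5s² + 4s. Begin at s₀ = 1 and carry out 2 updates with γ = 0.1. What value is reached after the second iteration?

-0.1952

h′(s) = 4s³ + 10s + 4
s₁ = 1 − 0.1·18 = -0.8
s₂ = -0.8 − 0.1·(-6.048) = -0.1952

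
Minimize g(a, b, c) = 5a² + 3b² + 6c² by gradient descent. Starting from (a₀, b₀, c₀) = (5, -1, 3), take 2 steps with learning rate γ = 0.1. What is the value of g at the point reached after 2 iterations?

∇g = (10a, 6b, 12c)
(a₁, b₁, c₁) = (5, -1, 3) − 0.1·(50, -6, 36) = (0, -0.4, -0.6)
(a₂, b₂, c₂) = (0, -0.4, -0.6) − 0.1·(0, -2.4, -7.2) = (0, -0.16, 0.12)
g(0, -0.16, 0.12) = 0.1632

0.1632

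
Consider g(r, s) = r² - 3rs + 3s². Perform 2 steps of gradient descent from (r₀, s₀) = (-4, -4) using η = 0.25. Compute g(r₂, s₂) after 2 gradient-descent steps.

∇g = (2r - 3s, -3r + 6s)
Step 1: at (-4, -4), ∇g = (4, -12) → (-4, -4) − 0.25·(4, -12) = (-5, -1)
Step 2: at (-5, -1), ∇g = (-7, 9) → (-5, -1) − 0.25·(-7, 9) = (-3.25, -3.25)
g(-3.25, -3.25) = 10.5625

10.5625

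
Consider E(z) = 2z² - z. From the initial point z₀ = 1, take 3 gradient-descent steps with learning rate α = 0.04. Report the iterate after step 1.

0.88

E′(z) = 4z - 1
Step 1: E′(1) = 3; z₁ = 1 − 0.04·3 = 0.88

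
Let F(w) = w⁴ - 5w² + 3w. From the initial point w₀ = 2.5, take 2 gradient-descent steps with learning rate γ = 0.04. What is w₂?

F′(w) = 4w³ - 10w + 3
Step 1: F′(2.5) = 40.5; w₁ = 2.5 − 0.04·40.5 = 0.88
Step 2: F′(0.88) = -3.074112; w₂ = 0.88 − 0.04·(-3.074112) = 1.00296448

1.00296448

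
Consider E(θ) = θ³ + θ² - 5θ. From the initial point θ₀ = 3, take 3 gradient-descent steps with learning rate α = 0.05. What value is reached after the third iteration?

E′(θ) = 3θ² + 2θ - 5
Step 1: E′(3) = 28; θ₁ = 3 − 0.05·28 = 1.6
Step 2: E′(1.6) = 5.88; θ₂ = 1.6 − 0.05·5.88 = 1.306
Step 3: E′(1.306) = 2.728908; θ₃ = 1.306 − 0.05·2.728908 = 1.1695546

1.1695546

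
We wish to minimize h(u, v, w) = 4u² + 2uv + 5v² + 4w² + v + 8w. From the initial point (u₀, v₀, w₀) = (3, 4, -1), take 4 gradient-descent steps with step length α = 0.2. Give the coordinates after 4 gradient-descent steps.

(6.4624, 10.2976, -1)

∇h = (8u + 2v, 2u + 10v + 1, 8w + 8)
(u₁, v₁, w₁) = (3, 4, -1) − 0.2·(32, 47, 0) = (-3.4, -5.4, -1)
(u₂, v₂, w₂) = (-3.4, -5.4, -1) − 0.2·(-38, -59.8, 0) = (4.2, 6.56, -1)
(u₃, v₃, w₃) = (4.2, 6.56, -1) − 0.2·(46.72, 75, 0) = (-5.144, -8.44, -1)
(u₄, v₄, w₄) = (-5.144, -8.44, -1) − 0.2·(-58.032, -93.688, 0) = (6.4624, 10.2976, -1)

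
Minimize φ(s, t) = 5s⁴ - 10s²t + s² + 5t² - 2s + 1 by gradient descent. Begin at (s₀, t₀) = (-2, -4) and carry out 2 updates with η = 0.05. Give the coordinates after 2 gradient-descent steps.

(-2911.237, 102.245)

∇φ = (20s³ - 20st + 2s - 2, -10s² + 10t)
Step 1: at (-2, -4), ∇φ = (-326, -80) → (-2, -4) − 0.05·(-326, -80) = (14.3, 0)
Step 2: at (14.3, 0), ∇φ = (58510.74, -2044.9) → (14.3, 0) − 0.05·(58510.74, -2044.9) = (-2911.237, 102.245)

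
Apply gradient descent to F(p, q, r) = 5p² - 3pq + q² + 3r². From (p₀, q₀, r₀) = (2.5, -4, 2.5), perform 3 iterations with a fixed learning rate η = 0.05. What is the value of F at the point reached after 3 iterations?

6.12701605859375

∇F = (10p - 3q, -3p + 2q, 6r)
Step 1: at (2.5, -4, 2.5), ∇F = (37, -15.5, 15) → (2.5, -4, 2.5) − 0.05·(37, -15.5, 15) = (0.65, -3.225, 1.75)
Step 2: at (0.65, -3.225, 1.75), ∇F = (16.175, -8.4, 10.5) → (0.65, -3.225, 1.75) − 0.05·(16.175, -8.4, 10.5) = (-0.15875, -2.805, 1.225)
Step 3: at (-0.15875, -2.805, 1.225), ∇F = (6.8275, -5.13375, 7.35) → (-0.15875, -2.805, 1.225) − 0.05·(6.8275, -5.13375, 7.35) = (-0.500125, -2.5483125, 0.8575)
F(-0.500125, -2.5483125, 0.8575) = 6.12701605859375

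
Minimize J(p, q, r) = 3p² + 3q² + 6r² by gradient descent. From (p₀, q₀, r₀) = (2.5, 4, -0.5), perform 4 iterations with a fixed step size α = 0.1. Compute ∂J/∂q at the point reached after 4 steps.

0.6144

∇J = (6p, 6q, 12r)
Step 1: at (2.5, 4, -0.5), ∇J = (15, 24, -6) → (2.5, 4, -0.5) − 0.1·(15, 24, -6) = (1, 1.6, 0.1)
Step 2: at (1, 1.6, 0.1), ∇J = (6, 9.6, 1.2) → (1, 1.6, 0.1) − 0.1·(6, 9.6, 1.2) = (0.4, 0.64, -0.02)
Step 3: at (0.4, 0.64, -0.02), ∇J = (2.4, 3.84, -0.24) → (0.4, 0.64, -0.02) − 0.1·(2.4, 3.84, -0.24) = (0.16, 0.256, 0.004)
Step 4: at (0.16, 0.256, 0.004), ∇J = (0.96, 1.536, 0.048) → (0.16, 0.256, 0.004) − 0.1·(0.96, 1.536, 0.048) = (0.064, 0.1024, -0.0008)
∂J/∂q at (0.064, 0.1024, -0.0008) = 0.6144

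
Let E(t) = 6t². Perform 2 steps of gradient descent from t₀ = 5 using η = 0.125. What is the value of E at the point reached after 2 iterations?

9.375

E′(t) = 12t
Step 1: E′(5) = 60; t₁ = 5 − 0.125·60 = -2.5
Step 2: E′(-2.5) = -30; t₂ = -2.5 − 0.125·(-30) = 1.25
E(1.25) = 9.375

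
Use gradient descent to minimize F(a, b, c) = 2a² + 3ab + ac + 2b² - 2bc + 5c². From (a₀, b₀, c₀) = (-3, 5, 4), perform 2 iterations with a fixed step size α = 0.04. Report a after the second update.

∇F = (4a + 3b + c, 3a + 4b - 2c, a - 2b + 10c)
Step 1: at (-3, 5, 4), ∇F = (7, 3, 27) → (-3, 5, 4) − 0.04·(7, 3, 27) = (-3.28, 4.88, 2.92)
Step 2: at (-3.28, 4.88, 2.92), ∇F = (4.44, 3.84, 16.16) → (-3.28, 4.88, 2.92) − 0.04·(4.44, 3.84, 16.16) = (-3.4576, 4.7264, 2.2736)
a = -3.4576

-3.4576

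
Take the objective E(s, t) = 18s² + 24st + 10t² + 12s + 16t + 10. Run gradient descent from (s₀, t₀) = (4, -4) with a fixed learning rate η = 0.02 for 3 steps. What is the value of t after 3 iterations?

∇E = (36s + 24t + 12, 24s + 20t + 16)
(s₁, t₁) = (4, -4) − 0.02·(60, 32) = (2.8, -4.64)
(s₂, t₂) = (2.8, -4.64) − 0.02·(1.44, -9.6) = (2.7712, -4.448)
(s₃, t₃) = (2.7712, -4.448) − 0.02·(5.0112, -6.4512) = (2.670976, -4.318976)
t = -4.318976

-4.318976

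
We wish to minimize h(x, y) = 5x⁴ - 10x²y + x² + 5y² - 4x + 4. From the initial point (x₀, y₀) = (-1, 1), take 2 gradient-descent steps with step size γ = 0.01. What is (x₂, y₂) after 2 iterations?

(-0.9030832, 0.98836)

∇h = (20x³ - 20xy + 2x - 4, -10x² + 10y)
(x₁, y₁) = (-1, 1) − 0.01·(-6, 0) = (-0.94, 1)
(x₂, y₂) = (-0.94, 1) − 0.01·(-3.69168, 1.164) = (-0.9030832, 0.98836)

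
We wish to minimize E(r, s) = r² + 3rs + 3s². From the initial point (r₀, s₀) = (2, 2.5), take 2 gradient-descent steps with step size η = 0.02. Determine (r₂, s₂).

∇E = (2r + 3s, 3r + 6s)
(r₁, s₁) = (2, 2.5) − 0.02·(11.5, 21) = (1.77, 2.08)
(r₂, s₂) = (1.77, 2.08) − 0.02·(9.78, 17.79) = (1.5744, 1.7242)

(1.5744, 1.7242)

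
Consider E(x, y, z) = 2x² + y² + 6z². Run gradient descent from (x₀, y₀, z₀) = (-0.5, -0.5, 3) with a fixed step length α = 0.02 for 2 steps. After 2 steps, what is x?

∇E = (4x, 2y, 12z)
Step 1: at (-0.5, -0.5, 3), ∇E = (-2, -1, 36) → (-0.5, -0.5, 3) − 0.02·(-2, -1, 36) = (-0.46, -0.48, 2.28)
Step 2: at (-0.46, -0.48, 2.28), ∇E = (-1.84, -0.96, 27.36) → (-0.46, -0.48, 2.28) − 0.02·(-1.84, -0.96, 27.36) = (-0.4232, -0.4608, 1.7328)
x = -0.4232

-0.4232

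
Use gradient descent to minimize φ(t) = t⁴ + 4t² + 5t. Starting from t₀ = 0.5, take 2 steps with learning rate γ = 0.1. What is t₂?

-0.55355

φ′(t) = 4t³ + 8t + 5
Step 1: φ′(0.5) = 9.5; t₁ = 0.5 − 0.1·9.5 = -0.45
Step 2: φ′(-0.45) = 1.0355; t₂ = -0.45 − 0.1·1.0355 = -0.55355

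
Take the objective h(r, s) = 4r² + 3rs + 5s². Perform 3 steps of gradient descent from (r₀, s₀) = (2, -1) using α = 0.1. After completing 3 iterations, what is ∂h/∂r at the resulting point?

0.728

∇h = (8r + 3s, 3r + 10s)
Step 1: at (2, -1), ∇h = (13, -4) → (2, -1) − 0.1·(13, -4) = (0.7, -0.6)
Step 2: at (0.7, -0.6), ∇h = (3.8, -3.9) → (0.7, -0.6) − 0.1·(3.8, -3.9) = (0.32, -0.21)
Step 3: at (0.32, -0.21), ∇h = (1.93, -1.14) → (0.32, -0.21) − 0.1·(1.93, -1.14) = (0.127, -0.096)
∂h/∂r at (0.127, -0.096) = 0.728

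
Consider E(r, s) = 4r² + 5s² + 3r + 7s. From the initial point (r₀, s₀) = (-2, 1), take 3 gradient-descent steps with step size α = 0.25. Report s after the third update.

-6.4375

∇E = (8r + 3, 10s + 7)
Step 1: at (-2, 1), ∇E = (-13, 17) → (-2, 1) − 0.25·(-13, 17) = (1.25, -3.25)
Step 2: at (1.25, -3.25), ∇E = (13, -25.5) → (1.25, -3.25) − 0.25·(13, -25.5) = (-2, 3.125)
Step 3: at (-2, 3.125), ∇E = (-13, 38.25) → (-2, 3.125) − 0.25·(-13, 38.25) = (1.25, -6.4375)
s = -6.4375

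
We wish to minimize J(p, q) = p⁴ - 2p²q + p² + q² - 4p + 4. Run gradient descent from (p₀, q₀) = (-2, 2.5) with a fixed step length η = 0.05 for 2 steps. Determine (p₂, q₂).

∇J = (4p³ - 4pq + 2p - 4, -2p² + 2q)
Step 1: at (-2, 2.5), ∇J = (-20, -3) → (-2, 2.5) − 0.05·(-20, -3) = (-1, 2.65)
Step 2: at (-1, 2.65), ∇J = (0.6, 3.3) → (-1, 2.65) − 0.05·(0.6, 3.3) = (-1.03, 2.485)

(-1.03, 2.485)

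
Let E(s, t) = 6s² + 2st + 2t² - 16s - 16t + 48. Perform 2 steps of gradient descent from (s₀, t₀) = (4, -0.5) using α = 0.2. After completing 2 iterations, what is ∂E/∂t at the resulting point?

∇E = (12s + 2t - 16, 2s + 4t - 16)
Step 1: at (4, -0.5), ∇E = (31, -10) → (4, -0.5) − 0.2·(31, -10) = (-2.2, 1.5)
Step 2: at (-2.2, 1.5), ∇E = (-39.4, -14.4) → (-2.2, 1.5) − 0.2·(-39.4, -14.4) = (5.68, 4.38)
∂E/∂t at (5.68, 4.38) = 12.88

12.88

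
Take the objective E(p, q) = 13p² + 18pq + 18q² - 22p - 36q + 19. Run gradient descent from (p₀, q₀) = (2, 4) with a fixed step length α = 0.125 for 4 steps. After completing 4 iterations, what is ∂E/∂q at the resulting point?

∇E = (26p + 18q - 22, 18p + 36q - 36)
(p₁, q₁) = (2, 4) − 0.125·(102, 144) = (-10.75, -14)
(p₂, q₂) = (-10.75, -14) − 0.125·(-553.5, -733.5) = (58.4375, 77.6875)
(p₃, q₃) = (58.4375, 77.6875) − 0.125·(2895.75, 3812.625) = (-303.53125, -398.890625)
(p₄, q₄) = (-303.53125, -398.890625) − 0.125·(-15093.84375, -19859.625) = (1583.19921875, 2083.5625)
∂E/∂q at (1583.19921875, 2083.5625) = 103469.8359375

103469.8359375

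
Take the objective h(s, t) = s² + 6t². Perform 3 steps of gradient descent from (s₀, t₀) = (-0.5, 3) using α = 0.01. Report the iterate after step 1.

(-0.49, 2.64)

∇h = (2s, 12t)
Step 1: at (-0.5, 3), ∇h = (-1, 36) → (-0.5, 3) − 0.01·(-1, 36) = (-0.49, 2.64)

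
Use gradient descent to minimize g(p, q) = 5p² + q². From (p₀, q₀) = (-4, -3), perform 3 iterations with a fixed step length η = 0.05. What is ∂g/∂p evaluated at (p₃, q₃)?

∇g = (10p, 2q)
(p₁, q₁) = (-4, -3) − 0.05·(-40, -6) = (-2, -2.7)
(p₂, q₂) = (-2, -2.7) − 0.05·(-20, -5.4) = (-1, -2.43)
(p₃, q₃) = (-1, -2.43) − 0.05·(-10, -4.86) = (-0.5, -2.187)
∂g/∂p at (-0.5, -2.187) = -5

-5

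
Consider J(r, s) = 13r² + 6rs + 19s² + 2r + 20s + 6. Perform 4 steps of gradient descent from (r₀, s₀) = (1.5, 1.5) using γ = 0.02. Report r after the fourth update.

∇J = (26r + 6s + 2, 6r + 38s + 20)
(r₁, s₁) = (1.5, 1.5) − 0.02·(50, 86) = (0.5, -0.22)
(r₂, s₂) = (0.5, -0.22) − 0.02·(13.68, 14.64) = (0.2264, -0.5128)
(r₃, s₃) = (0.2264, -0.5128) − 0.02·(4.8096, 1.872) = (0.130208, -0.55024)
(r₄, s₄) = (0.130208, -0.55024) − 0.02·(2.083968, -0.127872) = (0.08852864, -0.54768256)
r = 0.08852864

0.08852864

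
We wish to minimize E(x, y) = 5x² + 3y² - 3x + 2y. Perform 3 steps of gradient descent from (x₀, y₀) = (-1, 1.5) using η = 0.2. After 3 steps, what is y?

∇E = (10x - 3, 6y + 2)
Step 1: at (-1, 1.5), ∇E = (-13, 11) → (-1, 1.5) − 0.2·(-13, 11) = (1.6, -0.7)
Step 2: at (1.6, -0.7), ∇E = (13, -2.2) → (1.6, -0.7) − 0.2·(13, -2.2) = (-1, -0.26)
Step 3: at (-1, -0.26), ∇E = (-13, 0.44) → (-1, -0.26) − 0.2·(-13, 0.44) = (1.6, -0.348)
y = -0.348

-0.348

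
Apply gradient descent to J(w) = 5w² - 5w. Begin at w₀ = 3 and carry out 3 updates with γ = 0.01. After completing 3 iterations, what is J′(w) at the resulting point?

J′(w) = 10w - 5
w₁ = 3 − 0.01·25 = 2.75
w₂ = 2.75 − 0.01·22.5 = 2.525
w₃ = 2.525 − 0.01·20.25 = 2.3225
J′(w) at (2.3225) = 18.225

18.225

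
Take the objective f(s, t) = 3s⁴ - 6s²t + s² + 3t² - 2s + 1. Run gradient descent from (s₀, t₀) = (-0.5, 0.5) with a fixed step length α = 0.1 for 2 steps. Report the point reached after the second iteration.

∇f = (12s³ - 12st + 2s - 2, -6s² + 6t)
(s₁, t₁) = (-0.5, 0.5) − 0.1·(-1.5, 1.5) = (-0.35, 0.35)
(s₂, t₂) = (-0.35, 0.35) − 0.1·(-1.7445, 1.365) = (-0.17555, 0.2135)

(-0.17555, 0.2135)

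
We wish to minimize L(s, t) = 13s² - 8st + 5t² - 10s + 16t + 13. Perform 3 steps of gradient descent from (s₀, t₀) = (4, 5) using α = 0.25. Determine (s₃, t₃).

(-295.625, 118.125)

∇L = (26s - 8t - 10, -8s + 10t + 16)
(s₁, t₁) = (4, 5) − 0.25·(54, 34) = (-9.5, -3.5)
(s₂, t₂) = (-9.5, -3.5) − 0.25·(-229, 57) = (47.75, -17.75)
(s₃, t₃) = (47.75, -17.75) − 0.25·(1373.5, -543.5) = (-295.625, 118.125)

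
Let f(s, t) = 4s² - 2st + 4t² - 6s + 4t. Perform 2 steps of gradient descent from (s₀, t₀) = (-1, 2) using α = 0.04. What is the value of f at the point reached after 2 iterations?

∇f = (8s - 2t - 6, -2s + 8t + 4)
(s₁, t₁) = (-1, 2) − 0.04·(-18, 22) = (-0.28, 1.12)
(s₂, t₂) = (-0.28, 1.12) − 0.04·(-10.48, 13.52) = (0.1392, 0.5792)
f(0.1392, 0.5792) = 2.73974784

2.73974784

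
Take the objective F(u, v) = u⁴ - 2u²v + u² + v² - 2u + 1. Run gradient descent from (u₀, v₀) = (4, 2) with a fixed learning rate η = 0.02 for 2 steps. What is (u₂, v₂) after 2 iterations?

∇F = (4u³ - 4uv + 2u - 2, -2u² + 2v)
Step 1: at (4, 2), ∇F = (230, -28) → (4, 2) − 0.02·(230, -28) = (-0.6, 2.56)
Step 2: at (-0.6, 2.56), ∇F = (2.08, 4.4) → (-0.6, 2.56) − 0.02·(2.08, 4.4) = (-0.6416, 2.472)

(-0.6416, 2.472)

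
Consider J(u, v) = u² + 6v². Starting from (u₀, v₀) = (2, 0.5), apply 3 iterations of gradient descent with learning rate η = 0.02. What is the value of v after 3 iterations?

0.219488

∇J = (2u, 12v)
Step 1: at (2, 0.5), ∇J = (4, 6) → (2, 0.5) − 0.02·(4, 6) = (1.92, 0.38)
Step 2: at (1.92, 0.38), ∇J = (3.84, 4.56) → (1.92, 0.38) − 0.02·(3.84, 4.56) = (1.8432, 0.2888)
Step 3: at (1.8432, 0.2888), ∇J = (3.6864, 3.4656) → (1.8432, 0.2888) − 0.02·(3.6864, 3.4656) = (1.769472, 0.219488)
v = 0.219488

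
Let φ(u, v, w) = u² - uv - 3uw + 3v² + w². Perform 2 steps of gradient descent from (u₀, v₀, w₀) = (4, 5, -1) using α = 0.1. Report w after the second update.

∇φ = (2u - v - 3w, -u + 6v, -3u + 2w)
(u₁, v₁, w₁) = (4, 5, -1) − 0.1·(6, 26, -14) = (3.4, 2.4, 0.4)
(u₂, v₂, w₂) = (3.4, 2.4, 0.4) − 0.1·(3.2, 11, -9.4) = (3.08, 1.3, 1.34)
w = 1.34

1.34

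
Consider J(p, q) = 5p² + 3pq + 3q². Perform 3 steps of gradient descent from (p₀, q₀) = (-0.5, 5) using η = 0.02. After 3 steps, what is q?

3.5171

∇J = (10p + 3q, 3p + 6q)
Step 1: at (-0.5, 5), ∇J = (10, 28.5) → (-0.5, 5) − 0.02·(10, 28.5) = (-0.7, 4.43)
Step 2: at (-0.7, 4.43), ∇J = (6.29, 24.48) → (-0.7, 4.43) − 0.02·(6.29, 24.48) = (-0.8258, 3.9404)
Step 3: at (-0.8258, 3.9404), ∇J = (3.5632, 21.165) → (-0.8258, 3.9404) − 0.02·(3.5632, 21.165) = (-0.897064, 3.5171)
q = 3.5171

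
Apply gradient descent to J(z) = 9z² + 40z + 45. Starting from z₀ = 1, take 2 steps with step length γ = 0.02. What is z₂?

J′(z) = 18z + 40
z₁ = 1 − 0.02·58 = -0.16
z₂ = -0.16 − 0.02·37.12 = -0.9024

-0.9024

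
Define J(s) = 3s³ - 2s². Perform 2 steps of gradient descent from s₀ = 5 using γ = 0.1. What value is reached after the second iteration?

J′(s) = 9s² - 4s
Step 1: J′(5) = 205; s₁ = 5 − 0.1·205 = -15.5
Step 2: J′(-15.5) = 2224.25; s₂ = -15.5 − 0.1·2224.25 = -237.925

-237.925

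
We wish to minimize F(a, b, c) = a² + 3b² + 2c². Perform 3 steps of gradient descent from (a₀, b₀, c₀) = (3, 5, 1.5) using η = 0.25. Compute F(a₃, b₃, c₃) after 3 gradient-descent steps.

∇F = (2a, 6b, 4c)
(a₁, b₁, c₁) = (3, 5, 1.5) − 0.25·(6, 30, 6) = (1.5, -2.5, 0)
(a₂, b₂, c₂) = (1.5, -2.5, 0) − 0.25·(3, -15, 0) = (0.75, 1.25, 0)
(a₃, b₃, c₃) = (0.75, 1.25, 0) − 0.25·(1.5, 7.5, 0) = (0.375, -0.625, 0)
F(0.375, -0.625, 0) = 1.3125

1.3125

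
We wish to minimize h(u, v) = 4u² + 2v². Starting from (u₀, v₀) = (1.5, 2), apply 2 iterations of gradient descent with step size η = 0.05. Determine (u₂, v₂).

∇h = (8u, 4v)
(u₁, v₁) = (1.5, 2) − 0.05·(12, 8) = (0.9, 1.6)
(u₂, v₂) = (0.9, 1.6) − 0.05·(7.2, 6.4) = (0.54, 1.28)

(0.54, 1.28)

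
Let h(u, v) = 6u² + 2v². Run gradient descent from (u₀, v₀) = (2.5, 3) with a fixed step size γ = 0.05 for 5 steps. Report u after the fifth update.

∇h = (12u, 4v)
Step 1: at (2.5, 3), ∇h = (30, 12) → (2.5, 3) − 0.05·(30, 12) = (1, 2.4)
Step 2: at (1, 2.4), ∇h = (12, 9.6) → (1, 2.4) − 0.05·(12, 9.6) = (0.4, 1.92)
Step 3: at (0.4, 1.92), ∇h = (4.8, 7.68) → (0.4, 1.92) − 0.05·(4.8, 7.68) = (0.16, 1.536)
Step 4: at (0.16, 1.536), ∇h = (1.92, 6.144) → (0.16, 1.536) − 0.05·(1.92, 6.144) = (0.064, 1.2288)
Step 5: at (0.064, 1.2288), ∇h = (0.768, 4.9152) → (0.064, 1.2288) − 0.05·(0.768, 4.9152) = (0.0256, 0.98304)
u = 0.0256

0.0256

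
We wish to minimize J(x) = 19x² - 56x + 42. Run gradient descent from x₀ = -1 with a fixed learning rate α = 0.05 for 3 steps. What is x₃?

3.277

J′(x) = 38x - 56
x₁ = -1 − 0.05·(-94) = 3.7
x₂ = 3.7 − 0.05·84.6 = -0.53
x₃ = -0.53 − 0.05·(-76.14) = 3.277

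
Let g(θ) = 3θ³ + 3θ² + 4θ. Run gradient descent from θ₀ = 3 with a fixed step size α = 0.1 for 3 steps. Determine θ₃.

g′(θ) = 9θ² + 6θ + 4
Step 1: g′(3) = 103; θ₁ = 3 − 0.1·103 = -7.3
Step 2: g′(-7.3) = 439.81; θ₂ = -7.3 − 0.1·439.81 = -51.281
Step 3: g′(-51.281) = 23363.982649; θ₃ = -51.281 − 0.1·23363.982649 = -2387.6792649

-2387.6792649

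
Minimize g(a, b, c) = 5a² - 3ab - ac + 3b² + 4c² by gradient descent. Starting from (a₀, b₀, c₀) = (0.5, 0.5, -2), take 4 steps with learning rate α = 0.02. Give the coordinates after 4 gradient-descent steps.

∇g = (10a - 3b - c, -3a + 6b, -a + 8c)
(a₁, b₁, c₁) = (0.5, 0.5, -2) − 0.02·(5.5, 1.5, -16.5) = (0.39, 0.47, -1.67)
(a₂, b₂, c₂) = (0.39, 0.47, -1.67) − 0.02·(4.16, 1.65, -13.75) = (0.3068, 0.437, -1.395)
(a₃, b₃, c₃) = (0.3068, 0.437, -1.395) − 0.02·(3.152, 1.7016, -11.4668) = (0.24376, 0.402968, -1.165664)
(a₄, b₄, c₄) = (0.24376, 0.402968, -1.165664) − 0.02·(2.39436, 1.686528, -9.569072) = (0.1958728, 0.36923744, -0.97428256)

(0.1958728, 0.36923744, -0.97428256)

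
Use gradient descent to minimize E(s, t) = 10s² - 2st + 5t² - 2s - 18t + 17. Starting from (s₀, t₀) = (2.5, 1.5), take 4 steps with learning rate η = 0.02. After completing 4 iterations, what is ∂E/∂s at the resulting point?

5.5756416

∇E = (20s - 2t - 2, -2s + 10t - 18)
Step 1: at (2.5, 1.5), ∇E = (45, -8) → (2.5, 1.5) − 0.02·(45, -8) = (1.6, 1.66)
Step 2: at (1.6, 1.66), ∇E = (26.68, -4.6) → (1.6, 1.66) − 0.02·(26.68, -4.6) = (1.0664, 1.752)
Step 3: at (1.0664, 1.752), ∇E = (15.824, -2.6128) → (1.0664, 1.752) − 0.02·(15.824, -2.6128) = (0.74992, 1.804256)
Step 4: at (0.74992, 1.804256), ∇E = (9.389888, -1.45728) → (0.74992, 1.804256) − 0.02·(9.389888, -1.45728) = (0.56212224, 1.8334016)
∂E/∂s at (0.56212224, 1.8334016) = 5.5756416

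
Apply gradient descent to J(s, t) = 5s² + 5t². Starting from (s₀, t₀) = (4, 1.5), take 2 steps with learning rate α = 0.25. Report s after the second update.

∇J = (10s, 10t)
Step 1: at (4, 1.5), ∇J = (40, 15) → (4, 1.5) − 0.25·(40, 15) = (-6, -2.25)
Step 2: at (-6, -2.25), ∇J = (-60, -22.5) → (-6, -2.25) − 0.25·(-60, -22.5) = (9, 3.375)
s = 9

9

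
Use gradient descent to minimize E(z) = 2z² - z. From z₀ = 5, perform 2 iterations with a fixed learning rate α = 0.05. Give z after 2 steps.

3.29

E′(z) = 4z - 1
z₁ = 5 − 0.05·19 = 4.05
z₂ = 4.05 − 0.05·15.2 = 3.29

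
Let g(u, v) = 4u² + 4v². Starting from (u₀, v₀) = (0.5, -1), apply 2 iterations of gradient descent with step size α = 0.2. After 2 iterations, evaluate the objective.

∇g = (8u, 8v)
Step 1: at (0.5, -1), ∇g = (4, -8) → (0.5, -1) − 0.2·(4, -8) = (-0.3, 0.6)
Step 2: at (-0.3, 0.6), ∇g = (-2.4, 4.8) → (-0.3, 0.6) − 0.2·(-2.4, 4.8) = (0.18, -0.36)
g(0.18, -0.36) = 0.648

0.648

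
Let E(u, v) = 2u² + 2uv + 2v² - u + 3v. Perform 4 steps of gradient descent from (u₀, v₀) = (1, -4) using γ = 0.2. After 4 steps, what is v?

∇E = (4u + 2v - 1, 2u + 4v + 3)
Step 1: at (1, -4), ∇E = (-5, -11) → (1, -4) − 0.2·(-5, -11) = (2, -1.8)
Step 2: at (2, -1.8), ∇E = (3.4, -0.2) → (2, -1.8) − 0.2·(3.4, -0.2) = (1.32, -1.76)
Step 3: at (1.32, -1.76), ∇E = (0.76, -1.4) → (1.32, -1.76) − 0.2·(0.76, -1.4) = (1.168, -1.48)
Step 4: at (1.168, -1.48), ∇E = (0.712, -0.584) → (1.168, -1.48) − 0.2·(0.712, -0.584) = (1.0256, -1.3632)
v = -1.3632

-1.3632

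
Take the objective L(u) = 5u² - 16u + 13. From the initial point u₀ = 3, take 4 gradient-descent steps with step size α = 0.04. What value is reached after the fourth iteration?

L′(u) = 10u - 16
Step 1: L′(3) = 14; u₁ = 3 − 0.04·14 = 2.44
Step 2: L′(2.44) = 8.4; u₂ = 2.44 − 0.04·8.4 = 2.104
Step 3: L′(2.104) = 5.04; u₃ = 2.104 − 0.04·5.04 = 1.9024
Step 4: L′(1.9024) = 3.024; u₄ = 1.9024 − 0.04·3.024 = 1.78144

1.78144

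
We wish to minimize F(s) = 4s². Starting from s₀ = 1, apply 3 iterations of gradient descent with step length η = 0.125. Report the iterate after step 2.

F′(s) = 8s
s₁ = 1 − 0.125·8 = 0
s₂ = 0 − 0.125·0 = 0

0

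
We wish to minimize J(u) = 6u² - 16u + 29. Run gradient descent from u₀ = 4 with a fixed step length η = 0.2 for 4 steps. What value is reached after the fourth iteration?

J′(u) = 12u - 16
u₁ = 4 − 0.2·32 = -2.4
u₂ = -2.4 − 0.2·(-44.8) = 6.56
u₃ = 6.56 − 0.2·62.72 = -5.984
u₄ = -5.984 − 0.2·(-87.808) = 11.5776

11.5776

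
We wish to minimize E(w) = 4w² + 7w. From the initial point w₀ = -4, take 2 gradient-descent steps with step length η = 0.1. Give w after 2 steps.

E′(w) = 8w + 7
w₁ = -4 − 0.1·(-25) = -1.5
w₂ = -1.5 − 0.1·(-5) = -1

-1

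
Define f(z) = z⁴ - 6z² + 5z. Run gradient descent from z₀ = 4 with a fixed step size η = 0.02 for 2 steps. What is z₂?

f′(z) = 4z³ - 12z + 5
z₁ = 4 − 0.02·213 = -0.26
z₂ = -0.26 − 0.02·8.049696 = -0.42099392

-0.42099392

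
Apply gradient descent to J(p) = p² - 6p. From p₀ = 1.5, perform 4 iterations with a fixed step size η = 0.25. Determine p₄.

2.90625

J′(p) = 2p - 6
p₁ = 1.5 − 0.25·(-3) = 2.25
p₂ = 2.25 − 0.25·(-1.5) = 2.625
p₃ = 2.625 − 0.25·(-0.75) = 2.8125
p₄ = 2.8125 − 0.25·(-0.375) = 2.90625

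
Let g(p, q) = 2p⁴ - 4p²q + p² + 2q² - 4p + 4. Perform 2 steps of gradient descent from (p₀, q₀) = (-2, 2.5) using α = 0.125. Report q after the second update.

3.625

∇g = (8p³ - 8pq + 2p - 4, -4p² + 4q)
Step 1: at (-2, 2.5), ∇g = (-32, -6) → (-2, 2.5) − 0.125·(-32, -6) = (2, 3.25)
Step 2: at (2, 3.25), ∇g = (12, -3) → (2, 3.25) − 0.125·(12, -3) = (0.5, 3.625)
q = 3.625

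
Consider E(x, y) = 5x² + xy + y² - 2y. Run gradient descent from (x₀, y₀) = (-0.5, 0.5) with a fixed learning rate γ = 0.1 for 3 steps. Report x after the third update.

-0.0725

∇E = (10x + y, x + 2y - 2)
(x₁, y₁) = (-0.5, 0.5) − 0.1·(-4.5, -1.5) = (-0.05, 0.65)
(x₂, y₂) = (-0.05, 0.65) − 0.1·(0.15, -0.75) = (-0.065, 0.725)
(x₃, y₃) = (-0.065, 0.725) − 0.1·(0.075, -0.615) = (-0.0725, 0.7865)
x = -0.0725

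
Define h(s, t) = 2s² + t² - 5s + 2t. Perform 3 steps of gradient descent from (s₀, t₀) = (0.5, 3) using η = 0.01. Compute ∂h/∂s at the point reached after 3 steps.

∇h = (4s - 5, 2t + 2)
(s₁, t₁) = (0.5, 3) − 0.01·(-3, 8) = (0.53, 2.92)
(s₂, t₂) = (0.53, 2.92) − 0.01·(-2.88, 7.84) = (0.5588, 2.8416)
(s₃, t₃) = (0.5588, 2.8416) − 0.01·(-2.7648, 7.6832) = (0.586448, 2.764768)
∂h/∂s at (0.586448, 2.764768) = -2.654208

-2.654208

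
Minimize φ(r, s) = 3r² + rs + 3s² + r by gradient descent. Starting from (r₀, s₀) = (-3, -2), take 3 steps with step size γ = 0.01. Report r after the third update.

-2.467817

∇φ = (6r + s + 1, r + 6s)
Step 1: at (-3, -2), ∇φ = (-19, -15) → (-3, -2) − 0.01·(-19, -15) = (-2.81, -1.85)
Step 2: at (-2.81, -1.85), ∇φ = (-17.71, -13.91) → (-2.81, -1.85) − 0.01·(-17.71, -13.91) = (-2.6329, -1.7109)
Step 3: at (-2.6329, -1.7109), ∇φ = (-16.5083, -12.8983) → (-2.6329, -1.7109) − 0.01·(-16.5083, -12.8983) = (-2.467817, -1.581917)
r = -2.467817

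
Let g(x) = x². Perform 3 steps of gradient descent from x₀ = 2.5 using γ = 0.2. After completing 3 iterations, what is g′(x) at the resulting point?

1.08

g′(x) = 2x
Step 1: g′(2.5) = 5; x₁ = 2.5 − 0.2·5 = 1.5
Step 2: g′(1.5) = 3; x₂ = 1.5 − 0.2·3 = 0.9
Step 3: g′(0.9) = 1.8; x₃ = 0.9 − 0.2·1.8 = 0.54
g′(x) at (0.54) = 1.08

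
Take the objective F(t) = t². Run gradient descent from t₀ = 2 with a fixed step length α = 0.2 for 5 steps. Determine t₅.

0.15552

F′(t) = 2t
Step 1: F′(2) = 4; t₁ = 2 − 0.2·4 = 1.2
Step 2: F′(1.2) = 2.4; t₂ = 1.2 − 0.2·2.4 = 0.72
Step 3: F′(0.72) = 1.44; t₃ = 0.72 − 0.2·1.44 = 0.432
Step 4: F′(0.432) = 0.864; t₄ = 0.432 − 0.2·0.864 = 0.2592
Step 5: F′(0.2592) = 0.5184; t₅ = 0.2592 − 0.2·0.5184 = 0.15552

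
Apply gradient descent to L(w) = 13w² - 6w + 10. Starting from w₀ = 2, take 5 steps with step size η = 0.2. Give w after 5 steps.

-2311.99872

L′(w) = 26w - 6
w₁ = 2 − 0.2·46 = -7.2
w₂ = -7.2 − 0.2·(-193.2) = 31.44
w₃ = 31.44 − 0.2·811.44 = -130.848
w₄ = -130.848 − 0.2·(-3408.048) = 550.7616
w₅ = 550.7616 − 0.2·14313.8016 = -2311.99872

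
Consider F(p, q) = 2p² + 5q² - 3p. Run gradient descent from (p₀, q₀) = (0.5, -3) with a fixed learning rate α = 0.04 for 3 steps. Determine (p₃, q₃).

∇F = (4p - 3, 10q)
Step 1: at (0.5, -3), ∇F = (-1, -30) → (0.5, -3) − 0.04·(-1, -30) = (0.54, -1.8)
Step 2: at (0.54, -1.8), ∇F = (-0.84, -18) → (0.54, -1.8) − 0.04·(-0.84, -18) = (0.5736, -1.08)
Step 3: at (0.5736, -1.08), ∇F = (-0.7056, -10.8) → (0.5736, -1.08) − 0.04·(-0.7056, -10.8) = (0.601824, -0.648)

(0.601824, -0.648)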